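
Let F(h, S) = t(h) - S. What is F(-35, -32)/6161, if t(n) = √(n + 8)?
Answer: 32/6161 + 3*I*√3/6161 ≈ 0.005194 + 0.00084339*I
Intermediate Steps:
t(n) = √(8 + n)
F(h, S) = √(8 + h) - S
F(-35, -32)/6161 = (√(8 - 35) - 1*(-32))/6161 = (√(-27) + 32)*(1/6161) = (3*I*√3 + 32)*(1/6161) = (32 + 3*I*√3)*(1/6161) = 32/6161 + 3*I*√3/6161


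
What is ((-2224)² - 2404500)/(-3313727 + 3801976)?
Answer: 2541676/488249 ≈ 5.2057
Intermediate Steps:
((-2224)² - 2404500)/(-3313727 + 3801976) = (4946176 - 2404500)/488249 = 2541676*(1/488249) = 2541676/488249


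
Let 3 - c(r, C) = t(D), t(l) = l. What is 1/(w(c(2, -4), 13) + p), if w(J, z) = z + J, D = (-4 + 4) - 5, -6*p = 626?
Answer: -3/250 ≈ -0.012000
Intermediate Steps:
p = -313/3 (p = -⅙*626 = -313/3 ≈ -104.33)
D = -5 (D = 0 - 5 = -5)
c(r, C) = 8 (c(r, C) = 3 - 1*(-5) = 3 + 5 = 8)
w(J, z) = J + z
1/(w(c(2, -4), 13) + p) = 1/((8 + 13) - 313/3) = 1/(21 - 313/3) = 1/(-250/3) = -3/250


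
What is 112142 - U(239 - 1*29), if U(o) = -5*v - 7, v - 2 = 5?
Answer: 112184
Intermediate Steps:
v = 7 (v = 2 + 5 = 7)
U(o) = -42 (U(o) = -5*7 - 7 = -35 - 7 = -42)
112142 - U(239 - 1*29) = 112142 - 1*(-42) = 112142 + 42 = 112184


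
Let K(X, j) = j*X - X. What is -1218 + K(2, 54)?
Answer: -1112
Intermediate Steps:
K(X, j) = -X + X*j (K(X, j) = X*j - X = -X + X*j)
-1218 + K(2, 54) = -1218 + 2*(-1 + 54) = -1218 + 2*53 = -1218 + 106 = -1112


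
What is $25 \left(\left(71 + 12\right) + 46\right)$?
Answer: $3225$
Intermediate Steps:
$25 \left(\left(71 + 12\right) + 46\right) = 25 \left(83 + 46\right) = 25 \cdot 129 = 3225$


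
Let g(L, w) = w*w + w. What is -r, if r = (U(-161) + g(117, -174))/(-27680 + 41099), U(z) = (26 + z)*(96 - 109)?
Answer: -1517/639 ≈ -2.3740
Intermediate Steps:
g(L, w) = w + w**2 (g(L, w) = w**2 + w = w + w**2)
U(z) = -338 - 13*z (U(z) = (26 + z)*(-13) = -338 - 13*z)
r = 1517/639 (r = ((-338 - 13*(-161)) - 174*(1 - 174))/(-27680 + 41099) = ((-338 + 2093) - 174*(-173))/13419 = (1755 + 30102)*(1/13419) = 31857*(1/13419) = 1517/639 ≈ 2.3740)
-r = -1*1517/639 = -1517/639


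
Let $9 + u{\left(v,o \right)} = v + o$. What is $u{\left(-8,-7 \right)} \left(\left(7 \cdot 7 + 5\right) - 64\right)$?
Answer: $240$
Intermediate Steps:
$u{\left(v,o \right)} = -9 + o + v$ ($u{\left(v,o \right)} = -9 + \left(v + o\right) = -9 + \left(o + v\right) = -9 + o + v$)
$u{\left(-8,-7 \right)} \left(\left(7 \cdot 7 + 5\right) - 64\right) = \left(-9 - 7 - 8\right) \left(\left(7 \cdot 7 + 5\right) - 64\right) = - 24 \left(\left(49 + 5\right) - 64\right) = - 24 \left(54 - 64\right) = \left(-24\right) \left(-10\right) = 240$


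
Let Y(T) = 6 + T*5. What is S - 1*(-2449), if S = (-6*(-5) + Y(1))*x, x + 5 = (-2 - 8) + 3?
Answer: 1957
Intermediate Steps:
x = -12 (x = -5 + ((-2 - 8) + 3) = -5 + (-10 + 3) = -5 - 7 = -12)
Y(T) = 6 + 5*T
S = -492 (S = (-6*(-5) + (6 + 5*1))*(-12) = (30 + (6 + 5))*(-12) = (30 + 11)*(-12) = 41*(-12) = -492)
S - 1*(-2449) = -492 - 1*(-2449) = -492 + 2449 = 1957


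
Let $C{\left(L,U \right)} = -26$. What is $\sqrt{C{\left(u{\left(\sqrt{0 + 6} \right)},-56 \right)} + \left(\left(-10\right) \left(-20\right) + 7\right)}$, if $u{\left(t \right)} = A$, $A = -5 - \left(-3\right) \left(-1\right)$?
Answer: $\sqrt{181} \approx 13.454$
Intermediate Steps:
$A = -8$ ($A = -5 - 3 = -8$)
$u{\left(t \right)} = -8$
$\sqrt{C{\left(u{\left(\sqrt{0 + 6} \right)},-56 \right)} + \left(\left(-10\right) \left(-20\right) + 7\right)} = \sqrt{-26 + \left(\left(-10\right) \left(-20\right) + 7\right)} = \sqrt{-26 + \left(200 + 7\right)} = \sqrt{-26 + 207} = \sqrt{181}$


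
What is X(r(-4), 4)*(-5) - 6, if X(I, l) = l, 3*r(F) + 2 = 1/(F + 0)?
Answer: -26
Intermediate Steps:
r(F) = -⅔ + 1/(3*F) (r(F) = -⅔ + 1/(3*(F + 0)) = -⅔ + 1/(3*F))
X(r(-4), 4)*(-5) - 6 = 4*(-5) - 6 = -20 - 6 = -26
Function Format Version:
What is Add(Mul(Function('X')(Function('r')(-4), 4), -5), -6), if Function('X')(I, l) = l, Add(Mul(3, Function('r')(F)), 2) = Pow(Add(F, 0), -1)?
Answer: -26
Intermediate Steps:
Function('r')(F) = Add(Rational(-2, 3), Mul(Rational(1, 3), Pow(F, -1))) (Function('r')(F) = Add(Rational(-2, 3), Mul(Rational(1, 3), Pow(Add(F, 0), -1))) = Add(Rational(-2, 3), Mul(Rational(1, 3), Pow(F, -1))))
Add(Mul(Function('X')(Function('r')(-4), 4), -5), -6) = Add(Mul(4, -5), -6) = Add(-20, -6) = -26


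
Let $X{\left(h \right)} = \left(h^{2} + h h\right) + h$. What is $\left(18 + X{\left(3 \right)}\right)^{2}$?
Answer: $1521$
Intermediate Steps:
$X{\left(h \right)} = h + 2 h^{2}$ ($X{\left(h \right)} = \left(h^{2} + h^{2}\right) + h = 2 h^{2} + h = h + 2 h^{2}$)
$\left(18 + X{\left(3 \right)}\right)^{2} = \left(18 + 3 \left(1 + 2 \cdot 3\right)\right)^{2} = \left(18 + 3 \left(1 + 6\right)\right)^{2} = \left(18 + 3 \cdot 7\right)^{2} = \left(18 + 21\right)^{2} = 39^{2} = 1521$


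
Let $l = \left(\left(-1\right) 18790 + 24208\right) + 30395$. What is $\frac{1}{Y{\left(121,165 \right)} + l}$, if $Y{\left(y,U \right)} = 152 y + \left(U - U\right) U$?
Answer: $\frac{1}{54205} \approx 1.8448 \cdot 10^{-5}$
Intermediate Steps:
$Y{\left(y,U \right)} = 152 y$ ($Y{\left(y,U \right)} = 152 y + 0 U = 152 y + 0 = 152 y$)
$l = 35813$ ($l = \left(-18790 + 24208\right) + 30395 = 5418 + 30395 = 35813$)
$\frac{1}{Y{\left(121,165 \right)} + l} = \frac{1}{152 \cdot 121 + 35813} = \frac{1}{18392 + 35813} = \frac{1}{54205}$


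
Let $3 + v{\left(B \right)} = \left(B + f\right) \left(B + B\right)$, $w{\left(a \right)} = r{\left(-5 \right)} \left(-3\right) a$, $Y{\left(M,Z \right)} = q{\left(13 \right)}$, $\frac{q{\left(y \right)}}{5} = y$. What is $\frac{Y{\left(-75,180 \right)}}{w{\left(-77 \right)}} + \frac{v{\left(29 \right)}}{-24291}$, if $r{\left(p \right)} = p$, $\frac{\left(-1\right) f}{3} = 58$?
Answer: $\frac{542540}{1870407} \approx 0.29007$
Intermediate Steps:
$f = -174$ ($f = \left(-3\right) 58 = -174$)
$q{\left(y \right)} = 5 y$
$Y{\left(M,Z \right)} = 65$ ($Y{\left(M,Z \right)} = 5 \cdot 13 = 65$)
$w{\left(a \right)} = 15 a$ ($w{\left(a \right)} = \left(-5\right) \left(-3\right) a = 15 a$)
$v{\left(B \right)} = -3 + 2 B \left(-174 + B\right)$ ($v{\left(B \right)} = -3 + \left(B - 174\right) \left(B + B\right) = -3 + \left(-174 + B\right) 2 B = -3 + 2 B \left(-174 + B\right)$)
$\frac{Y{\left(-75,180 \right)}}{w{\left(-77 \right)}} + \frac{v{\left(29 \right)}}{-24291} = \frac{65}{15 \left(-77\right)} + \frac{-3 - 10092 + 2 \cdot 29^{2}}{-24291} = \frac{65}{-1155} + \left(-3 - 10092 + 2 \cdot 841\right) \left(- \frac{1}{24291}\right) = 65 \left(- \frac{1}{1155}\right) + \left(-3 - 10092 + 1682\right) \left(- \frac{1}{24291}\right) = - \frac{13}{231} - - \frac{8413}{24291} = - \frac{13}{231} + \frac{8413}{24291} = \frac{542540}{1870407}$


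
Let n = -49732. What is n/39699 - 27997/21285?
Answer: -21919177/8535285 ≈ -2.5681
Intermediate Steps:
n/39699 - 27997/21285 = -49732/39699 - 27997/21285 = -21919177/8535285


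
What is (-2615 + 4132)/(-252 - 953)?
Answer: -1517/1205 ≈ -1.2589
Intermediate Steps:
(-2615 + 4132)/(-252 - 953) = 1517/(-1205) = 1517*(-1/1205) = -1517/1205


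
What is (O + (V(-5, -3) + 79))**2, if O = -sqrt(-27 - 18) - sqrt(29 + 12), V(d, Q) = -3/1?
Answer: (-76 + sqrt(41) + 3*I*sqrt(5))**2 ≈ 4798.7 - 933.74*I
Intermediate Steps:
V(d, Q) = -3 (V(d, Q) = -3*1 = -3)
O = -sqrt(41) - 3*I*sqrt(5) (O = -sqrt(-45) - sqrt(41) = -3*I*sqrt(5) - sqrt(41) = -sqrt(41) - 3*I*sqrt(5) ≈ -6.4031 - 6.7082*I)
(O + (V(-5, -3) + 79))**2 = ((-sqrt(41) - 3*I*sqrt(5)) + (-3 + 79))**2 = ((-sqrt(41) - 3*I*sqrt(5)) + 76)**2 = (76 - sqrt(41) - 3*I*sqrt(5))**2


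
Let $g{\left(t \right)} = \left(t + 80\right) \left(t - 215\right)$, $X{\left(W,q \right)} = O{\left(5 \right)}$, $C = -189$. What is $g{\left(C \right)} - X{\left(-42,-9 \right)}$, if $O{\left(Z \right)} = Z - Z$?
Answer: $44036$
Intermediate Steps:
$O{\left(Z \right)} = 0$
$X{\left(W,q \right)} = 0$
$g{\left(t \right)} = \left(-215 + t\right) \left(80 + t\right)$ ($g{\left(t \right)} = \left(80 + t\right) \left(-215 + t\right) = \left(-215 + t\right) \left(80 + t\right)$)
$g{\left(C \right)} - X{\left(-42,-9 \right)} = \left(-17200 + \left(-189\right)^{2} - -25515\right) - 0 = \left(-17200 + 35721 + 25515\right) + 0 = 44036 + 0 = 44036$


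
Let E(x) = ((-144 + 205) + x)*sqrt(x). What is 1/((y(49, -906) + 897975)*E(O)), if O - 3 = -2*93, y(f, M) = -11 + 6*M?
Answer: I*sqrt(183)/19926580128 ≈ 6.7888e-10*I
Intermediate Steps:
O = -183 (O = 3 - 2*93 = 3 - 186 = -183)
E(x) = sqrt(x)*(61 + x) (E(x) = (61 + x)*sqrt(x) = sqrt(x)*(61 + x))
1/((y(49, -906) + 897975)*E(O)) = 1/(((-11 + 6*(-906)) + 897975)*((sqrt(-183)*(61 - 183)))) = 1/(((-11 - 5436) + 897975)*(((I*sqrt(183))*(-122)))) = 1/((-5447 + 897975)*((-122*I*sqrt(183)))) = (I*sqrt(183)/22326)/892528 = I*sqrt(183)/19926580128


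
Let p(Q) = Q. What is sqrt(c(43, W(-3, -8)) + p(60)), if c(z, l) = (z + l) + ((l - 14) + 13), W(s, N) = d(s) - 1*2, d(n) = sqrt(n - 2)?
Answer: sqrt(98 + 2*I*sqrt(5)) ≈ 9.9021 + 0.2258*I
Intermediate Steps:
d(n) = sqrt(-2 + n)
W(s, N) = -2 + sqrt(-2 + s) (W(s, N) = sqrt(-2 + s) - 1*2 = sqrt(-2 + s) - 2 = -2 + sqrt(-2 + s))
c(z, l) = -1 + z + 2*l (c(z, l) = (l + z) + ((-14 + l) + 13) = (l + z) + (-1 + l) = -1 + z + 2*l)
sqrt(c(43, W(-3, -8)) + p(60)) = sqrt((-1 + 43 + 2*(-2 + sqrt(-2 - 3))) + 60) = sqrt((-1 + 43 + 2*(-2 + sqrt(-5))) + 60) = sqrt((-1 + 43 + 2*(-2 + I*sqrt(5))) + 60) = sqrt((-1 + 43 + (-4 + 2*I*sqrt(5))) + 60) = sqrt((38 + 2*I*sqrt(5)) + 60) = sqrt(98 + 2*I*sqrt(5))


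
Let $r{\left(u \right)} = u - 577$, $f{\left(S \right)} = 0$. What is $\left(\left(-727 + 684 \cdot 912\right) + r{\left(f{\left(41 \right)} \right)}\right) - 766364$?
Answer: $-143860$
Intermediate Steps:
$r{\left(u \right)} = -577 + u$
$\left(\left(-727 + 684 \cdot 912\right) + r{\left(f{\left(41 \right)} \right)}\right) - 766364 = \left(\left(-727 + 684 \cdot 912\right) + \left(-577 + 0\right)\right) - 766364 = \left(\left(-727 + 623808\right) - 577\right) - 766364 = \left(623081 - 577\right) - 766364 = 622504 - 766364 = -143860$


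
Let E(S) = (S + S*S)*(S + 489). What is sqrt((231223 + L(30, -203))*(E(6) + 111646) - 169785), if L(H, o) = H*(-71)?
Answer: 17*sqrt(104982667) ≈ 1.7418e+5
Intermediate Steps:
L(H, o) = -71*H
E(S) = (489 + S)*(S + S**2) (E(S) = (S + S**2)*(489 + S) = (489 + S)*(S + S**2))
sqrt((231223 + L(30, -203))*(E(6) + 111646) - 169785) = sqrt((231223 - 71*30)*(6*(489 + 6**2 + 490*6) + 111646) - 169785) = sqrt((231223 - 2130)*(6*(489 + 36 + 2940) + 111646) - 169785) = sqrt(229093*(6*3465 + 111646) - 169785) = sqrt(229093*(20790 + 111646) - 169785) = sqrt(229093*132436 - 169785) = sqrt(30340160548 - 169785) = sqrt(30339990763) = 17*sqrt(104982667)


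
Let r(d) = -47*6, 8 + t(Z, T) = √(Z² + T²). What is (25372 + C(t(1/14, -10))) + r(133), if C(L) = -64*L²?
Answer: 715090/49 + 512*√19601/7 ≈ 24834.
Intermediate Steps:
t(Z, T) = -8 + √(T² + Z²) (t(Z, T) = -8 + √(Z² + T²) = -8 + √(T² + Z²))
r(d) = -282
(25372 + C(t(1/14, -10))) + r(133) = (25372 - 64*(-8 + √((-10)² + (1/14)²))²) - 282 = (25372 - 64*(-8 + √(100 + (1/14)²))²) - 282 = (25372 - 64*(-8 + √(100 + 1/196))²) - 282 = (25372 - 64*(-8 + √(19601/196))²) - 282 = (25372 - 64*(-8 + √19601/14)²) - 282 = 25090 - 64*(-8 + √19601/14)²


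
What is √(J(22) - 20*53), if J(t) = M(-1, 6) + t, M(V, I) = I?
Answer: 2*I*√258 ≈ 32.125*I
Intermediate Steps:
J(t) = 6 + t
√(J(22) - 20*53) = √((6 + 22) - 20*53) = √(28 - 1060) = √(-1032) = 2*I*√258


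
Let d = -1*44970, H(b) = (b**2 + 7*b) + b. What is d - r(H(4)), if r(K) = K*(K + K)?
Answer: -49578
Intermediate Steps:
H(b) = b**2 + 8*b
r(K) = 2*K**2 (r(K) = K*(2*K) = 2*K**2)
d = -44970
d - r(H(4)) = -44970 - 2*(4*(8 + 4))**2 = -44970 - 2*(4*12)**2 = -44970 - 2*48**2 = -44970 - 2*2304 = -44970 - 1*4608 = -44970 - 4608 = -49578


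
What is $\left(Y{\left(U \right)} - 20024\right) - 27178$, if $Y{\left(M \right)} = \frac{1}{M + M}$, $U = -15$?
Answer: $- \frac{1416061}{30} \approx -47202.0$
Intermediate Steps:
$Y{\left(M \right)} = \frac{1}{2 M}$
$\left(Y{\left(U \right)} - 20024\right) - 27178 = \left(\frac{1}{2 \left(-15\right)} - 20024\right) - 27178 = \left(\frac{1}{2} \left(- \frac{1}{15}\right) - 20024\right) - 27178 = \left(- \frac{1}{30} - 20024\right) - 27178 = - \frac{600721}{30} - 27178 = - \frac{1416061}{30}$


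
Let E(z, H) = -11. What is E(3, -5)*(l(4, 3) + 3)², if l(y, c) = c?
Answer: -396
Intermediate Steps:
E(3, -5)*(l(4, 3) + 3)² = -11*(3 + 3)² = -11*6² = -11*36 = -396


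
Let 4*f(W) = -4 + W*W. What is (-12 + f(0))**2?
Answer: 169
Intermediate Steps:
f(W) = -1 + W**2/4 (f(W) = (-4 + W*W)/4 = (-4 + W**2)/4 = -1 + W**2/4)
(-12 + f(0))**2 = (-12 + (-1 + (1/4)*0**2))**2 = (-12 + (-1 + (1/4)*0))**2 = (-12 + (-1 + 0))**2 = (-12 - 1)**2 = (-13)**2 = 169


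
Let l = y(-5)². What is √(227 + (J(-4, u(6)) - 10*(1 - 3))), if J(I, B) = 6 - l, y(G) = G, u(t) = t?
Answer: 2*√57 ≈ 15.100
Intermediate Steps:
l = 25 (l = (-5)² = 25)
J(I, B) = -19 (J(I, B) = 6 - 1*25 = 6 - 25 = -19)
√(227 + (J(-4, u(6)) - 10*(1 - 3))) = √(227 + (-19 - 10*(1 - 3))) = √(227 + (-19 - 10*(-2))) = √(227 + (-19 + 20)) = √(227 + 1) = √228 = 2*√57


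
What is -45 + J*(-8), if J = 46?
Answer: -413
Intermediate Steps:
-45 + J*(-8) = -45 + 46*(-8) = -45 - 368 = -413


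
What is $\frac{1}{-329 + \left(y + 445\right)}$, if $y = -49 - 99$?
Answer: $- \frac{1}{32} \approx -0.03125$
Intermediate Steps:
$y = -148$ ($y = -49 - 99 = -148$)
$\frac{1}{-329 + \left(y + 445\right)} = \frac{1}{-329 + \left(-148 + 445\right)} = \frac{1}{-329 + 297} = \frac{1}{-32} = - \frac{1}{32}$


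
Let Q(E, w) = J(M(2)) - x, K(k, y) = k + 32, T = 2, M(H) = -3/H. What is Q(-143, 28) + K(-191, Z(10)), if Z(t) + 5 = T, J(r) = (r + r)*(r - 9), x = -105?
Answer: -45/2 ≈ -22.500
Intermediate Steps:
J(r) = 2*r*(-9 + r) (J(r) = (2*r)*(-9 + r) = 2*r*(-9 + r))
Z(t) = -3 (Z(t) = -5 + 2 = -3)
K(k, y) = 32 + k
Q(E, w) = 273/2 (Q(E, w) = 2*(-3/2)*(-9 - 3/2) - 1*(-105) = 2*(-3*1/2)*(-9 - 3*1/2) + 105 = 2*(-3/2)*(-9 - 3/2) + 105 = 2*(-3/2)*(-21/2) + 105 = 63/2 + 105 = 273/2)
Q(-143, 28) + K(-191, Z(10)) = 273/2 + (32 - 191) = 273/2 - 159 = -45/2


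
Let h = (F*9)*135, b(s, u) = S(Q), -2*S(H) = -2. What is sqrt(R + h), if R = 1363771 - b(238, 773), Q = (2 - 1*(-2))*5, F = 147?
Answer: 15*sqrt(6855) ≈ 1241.9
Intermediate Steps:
Q = 20 (Q = (2 + 2)*5 = 4*5 = 20)
S(H) = 1 (S(H) = -1/2*(-2) = 1)
b(s, u) = 1
R = 1363770 (R = 1363771 - 1*1 = 1363771 - 1 = 1363770)
h = 178605 (h = (147*9)*135 = 1323*135 = 178605)
sqrt(R + h) = sqrt(1363770 + 178605) = sqrt(1542375) = 15*sqrt(6855)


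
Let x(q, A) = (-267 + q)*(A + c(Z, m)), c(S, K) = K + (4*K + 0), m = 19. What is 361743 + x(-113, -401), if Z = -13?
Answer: 478023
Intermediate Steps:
c(S, K) = 5*K (c(S, K) = K + 4*K = 5*K)
x(q, A) = (-267 + q)*(95 + A) (x(q, A) = (-267 + q)*(A + 5*19) = (-267 + q)*(A + 95) = (-267 + q)*(95 + A))
361743 + x(-113, -401) = 361743 + (-25365 - 267*(-401) + 95*(-113) - 401*(-113)) = 361743 + (-25365 + 107067 - 10735 + 45313) = 361743 + 116280 = 478023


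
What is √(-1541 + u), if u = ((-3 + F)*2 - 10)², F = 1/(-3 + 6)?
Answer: I*√11753/3 ≈ 36.137*I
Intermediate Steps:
F = ⅓ (F = 1/3 = ⅓ ≈ 0.33333)
u = 2116/9 (u = ((-3 + ⅓)*2 - 10)² = (-8/3*2 - 10)² = (-16/3 - 10)² = (-46/3)² = 2116/9 ≈ 235.11)
√(-1541 + u) = √(-1541 + 2116/9) = √(-11753/9) = I*√11753/3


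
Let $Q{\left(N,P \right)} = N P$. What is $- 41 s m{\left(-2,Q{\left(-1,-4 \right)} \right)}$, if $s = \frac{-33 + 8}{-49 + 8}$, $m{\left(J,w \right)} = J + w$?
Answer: $-50$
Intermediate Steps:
$s = \frac{25}{41}$ ($s = - \frac{25}{-41} = \left(-25\right) \left(- \frac{1}{41}\right) = \frac{25}{41} \approx 0.60976$)
$- 41 s m{\left(-2,Q{\left(-1,-4 \right)} \right)} = \left(-41\right) \frac{25}{41} \left(-2 - -4\right) = - 25 \left(-2 + 4\right) = \left(-25\right) 2 = -50$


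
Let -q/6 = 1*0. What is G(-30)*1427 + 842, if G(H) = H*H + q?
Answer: 1285142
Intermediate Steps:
q = 0 (q = -6*0 = 0)
G(H) = H**2 (G(H) = H*H + 0 = H**2 + 0 = H**2)
G(-30)*1427 + 842 = (-30)**2*1427 + 842 = 900*1427 + 842 = 1284300 + 842 = 1285142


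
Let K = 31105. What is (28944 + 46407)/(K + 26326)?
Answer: 75351/57431 ≈ 1.3120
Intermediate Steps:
(28944 + 46407)/(K + 26326) = (28944 + 46407)/(31105 + 26326) = 75351/57431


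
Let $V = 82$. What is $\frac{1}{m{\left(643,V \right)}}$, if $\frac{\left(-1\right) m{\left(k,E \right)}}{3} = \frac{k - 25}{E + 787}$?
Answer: $- \frac{869}{1854} \approx -0.46872$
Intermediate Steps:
$m{\left(k,E \right)} = - \frac{3 \left(-25 + k\right)}{787 + E}$ ($m{\left(k,E \right)} = - 3 \frac{k - 25}{E + 787} = - 3 \frac{-25 + k}{787 + E} = - \frac{3 \left(-25 + k\right)}{787 + E}$)
$\frac{1}{m{\left(643,V \right)}} = \frac{1}{3 \frac{1}{787 + 82} \left(25 - 643\right)} = \frac{1}{3 \cdot \frac{1}{869} \left(25 - 643\right)} = \frac{1}{3 \cdot \frac{1}{869} \left(-618\right)} = \frac{1}{- \frac{1854}{869}} = - \frac{869}{1854}$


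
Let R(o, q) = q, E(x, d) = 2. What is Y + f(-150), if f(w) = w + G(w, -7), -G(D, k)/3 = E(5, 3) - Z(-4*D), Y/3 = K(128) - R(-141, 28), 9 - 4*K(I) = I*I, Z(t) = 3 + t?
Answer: -42849/4 ≈ -10712.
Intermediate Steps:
K(I) = 9/4 - I**2/4 (K(I) = 9/4 - I*I/4 = 9/4 - I**2/4)
Y = -49461/4 (Y = 3*((9/4 - 1/4*128**2) - 1*28) = 3*((9/4 - 1/4*16384) - 28) = 3*((9/4 - 4096) - 28) = 3*(-16375/4 - 28) = 3*(-16487/4) = -49461/4 ≈ -12365.)
G(D, k) = 3 - 12*D (G(D, k) = -3*(2 - (3 - 4*D)) = -3*(2 + (-3 + 4*D)) = -3*(-1 + 4*D) = 3 - 12*D)
f(w) = 3 - 11*w (f(w) = w + (3 - 12*w) = 3 - 11*w)
Y + f(-150) = -49461/4 + (3 - 11*(-150)) = -49461/4 + (3 + 1650) = -49461/4 + 1653 = -42849/4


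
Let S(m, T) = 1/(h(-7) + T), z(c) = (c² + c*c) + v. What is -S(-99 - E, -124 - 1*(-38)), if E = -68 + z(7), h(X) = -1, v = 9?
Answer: 1/87 ≈ 0.011494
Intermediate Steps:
z(c) = 9 + 2*c² (z(c) = (c² + c*c) + 9 = (c² + c²) + 9 = 2*c² + 9 = 9 + 2*c²)
E = 39 (E = -68 + (9 + 2*7²) = -68 + (9 + 2*49) = -68 + (9 + 98) = -68 + 107 = 39)
S(m, T) = 1/(-1 + T)
-S(-99 - E, -124 - 1*(-38)) = -1/(-1 + (-124 - 1*(-38))) = -1/(-1 + (-124 + 38)) = -1/(-1 - 86) = -1/(-87) = -1*(-1/87) = 1/87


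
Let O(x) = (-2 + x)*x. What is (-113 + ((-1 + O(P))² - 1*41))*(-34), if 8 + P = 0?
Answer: -206958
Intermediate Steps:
P = -8 (P = -8 + 0 = -8)
O(x) = x*(-2 + x)
(-113 + ((-1 + O(P))² - 1*41))*(-34) = (-113 + ((-1 - 8*(-2 - 8))² - 1*41))*(-34) = (-113 + ((-1 - 8*(-10))² - 41))*(-34) = (-113 + ((-1 + 80)² - 41))*(-34) = (-113 + (79² - 41))*(-34) = (-113 + (6241 - 41))*(-34) = (-113 + 6200)*(-34) = 6087*(-34) = -206958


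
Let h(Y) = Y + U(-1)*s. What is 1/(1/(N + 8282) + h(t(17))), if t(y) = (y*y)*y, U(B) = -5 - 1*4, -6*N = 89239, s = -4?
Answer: 39547/195718097 ≈ 0.00020206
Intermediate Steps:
N = -89239/6 (N = -1/6*89239 = -89239/6 ≈ -14873.)
U(B) = -9 (U(B) = -5 - 4 = -9)
t(y) = y**3 (t(y) = y**2*y = y**3)
h(Y) = 36 + Y (h(Y) = Y - 9*(-4) = Y + 36 = 36 + Y)
1/(1/(N + 8282) + h(t(17))) = 1/(1/(-89239/6 + 8282) + (36 + 17**3)) = 1/(1/(-39547/6) + (36 + 4913)) = 1/(-6/39547 + 4949) = 1/(195718097/39547) = 39547/195718097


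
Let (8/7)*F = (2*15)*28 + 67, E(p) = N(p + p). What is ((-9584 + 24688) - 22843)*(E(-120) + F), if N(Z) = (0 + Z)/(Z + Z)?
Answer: -49165867/8 ≈ -6.1457e+6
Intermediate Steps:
N(Z) = ½ (N(Z) = Z/((2*Z)) = Z*(1/(2*Z)) = ½)
E(p) = ½
F = 6349/8 (F = 7*((2*15)*28 + 67)/8 = 7*(30*28 + 67)/8 = 7*(840 + 67)/8 = (7/8)*907 = 6349/8 ≈ 793.63)
((-9584 + 24688) - 22843)*(E(-120) + F) = ((-9584 + 24688) - 22843)*(½ + 6349/8) = (15104 - 22843)*(6353/8) = -7739*6353/8 = -49165867/8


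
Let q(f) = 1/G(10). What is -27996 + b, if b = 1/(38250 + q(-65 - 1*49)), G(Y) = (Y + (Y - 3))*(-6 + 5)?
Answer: -18204370987/650249 ≈ -27996.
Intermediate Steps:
G(Y) = 3 - 2*Y (G(Y) = (Y + (-3 + Y))*(-1) = (-3 + 2*Y)*(-1) = 3 - 2*Y)
q(f) = -1/17 (q(f) = 1/(3 - 2*10) = 1/(3 - 20) = 1/(-17) = -1/17)
b = 17/650249 (b = 1/(38250 - 1/17) = 1/(650249/17) = 17/650249 ≈ 2.6144e-5)
-27996 + b = -27996 + 17/650249 = -18204370987/650249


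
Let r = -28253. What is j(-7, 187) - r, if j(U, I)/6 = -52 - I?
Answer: 26819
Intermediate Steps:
j(U, I) = -312 - 6*I (j(U, I) = 6*(-52 - I) = -312 - 6*I)
j(-7, 187) - r = (-312 - 6*187) - 1*(-28253) = (-312 - 1122) + 28253 = -1434 + 28253 = 26819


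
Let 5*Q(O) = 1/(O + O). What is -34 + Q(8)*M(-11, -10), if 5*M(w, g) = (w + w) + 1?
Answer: -13621/400 ≈ -34.052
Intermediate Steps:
Q(O) = 1/(10*O) (Q(O) = 1/(5*(O + O)) = 1/(5*((2*O))) = (1/(2*O))/5 = 1/(10*O))
M(w, g) = ⅕ + 2*w/5 (M(w, g) = ((w + w) + 1)/5 = (2*w + 1)/5 = (1 + 2*w)/5 = ⅕ + 2*w/5)
-34 + Q(8)*M(-11, -10) = -34 + ((⅒)/8)*(⅕ + (⅖)*(-11)) = -34 + ((⅒)*(⅛))*(⅕ - 22/5) = -34 + (1/80)*(-21/5) = -34 - 21/400 = -13621/400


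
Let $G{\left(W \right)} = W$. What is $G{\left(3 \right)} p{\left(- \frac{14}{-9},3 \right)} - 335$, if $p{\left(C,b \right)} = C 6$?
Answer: $-307$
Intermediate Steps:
$p{\left(C,b \right)} = 6 C$
$G{\left(3 \right)} p{\left(- \frac{14}{-9},3 \right)} - 335 = 3 \cdot 6 \left(- \frac{14}{-9}\right) - 335 = 3 \cdot 6 \left(\left(-14\right) \left(- \frac{1}{9}\right)\right) - 335 = 3 \cdot 6 \cdot \frac{14}{9} - 335 = 3 \cdot \frac{28}{3} - 335 = 28 - 335 = -307$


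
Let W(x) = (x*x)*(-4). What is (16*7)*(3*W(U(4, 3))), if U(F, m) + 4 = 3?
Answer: -1344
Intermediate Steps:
U(F, m) = -1 (U(F, m) = -4 + 3 = -1)
W(x) = -4*x**2 (W(x) = x**2*(-4) = -4*x**2)
(16*7)*(3*W(U(4, 3))) = (16*7)*(3*(-4*(-1)**2)) = 112*(3*(-4*1)) = 112*(3*(-4)) = 112*(-12) = -1344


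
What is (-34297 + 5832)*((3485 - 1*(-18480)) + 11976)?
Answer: -966130565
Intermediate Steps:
(-34297 + 5832)*((3485 - 1*(-18480)) + 11976) = -28465*((3485 + 18480) + 11976) = -28465*(21965 + 11976) = -28465*33941 = -966130565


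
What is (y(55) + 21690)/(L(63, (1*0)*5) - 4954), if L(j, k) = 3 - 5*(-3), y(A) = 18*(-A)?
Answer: -5175/1234 ≈ -4.1937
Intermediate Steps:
y(A) = -18*A
L(j, k) = 18 (L(j, k) = 3 + 15 = 18)
(y(55) + 21690)/(L(63, (1*0)*5) - 4954) = (-18*55 + 21690)/(18 - 4954) = (-990 + 21690)/(-4936) = 20700*(-1/4936) = -5175/1234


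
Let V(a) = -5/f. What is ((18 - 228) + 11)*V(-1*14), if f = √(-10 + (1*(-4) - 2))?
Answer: -995*I/4 ≈ -248.75*I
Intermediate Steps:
f = 4*I (f = √(-10 + (-4 - 2)) = √(-10 - 6) = √(-16) = 4*I ≈ 4.0*I)
V(a) = 5*I/4 (V(a) = -5*(-I/4) = -(-5)*I/4 = 5*I/4)
((18 - 228) + 11)*V(-1*14) = ((18 - 228) + 11)*(5*I/4) = (-210 + 11)*(5*I/4) = -995*I/4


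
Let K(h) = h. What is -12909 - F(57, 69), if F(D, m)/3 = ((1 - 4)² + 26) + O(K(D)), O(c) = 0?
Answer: -13014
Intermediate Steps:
F(D, m) = 105 (F(D, m) = 3*(((1 - 4)² + 26) + 0) = 3*(((-3)² + 26) + 0) = 3*((9 + 26) + 0) = 3*(35 + 0) = 3*35 = 105)
-12909 - F(57, 69) = -12909 - 1*105 = -12909 - 105 = -13014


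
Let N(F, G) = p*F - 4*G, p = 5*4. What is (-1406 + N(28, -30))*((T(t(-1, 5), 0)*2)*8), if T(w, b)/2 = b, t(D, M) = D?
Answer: 0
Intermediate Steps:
T(w, b) = 2*b
p = 20
N(F, G) = -4*G + 20*F (N(F, G) = 20*F - 4*G = -4*G + 20*F)
(-1406 + N(28, -30))*((T(t(-1, 5), 0)*2)*8) = (-1406 + (-4*(-30) + 20*28))*(((2*0)*2)*8) = (-1406 + (120 + 560))*((0*2)*8) = (-1406 + 680)*(0*8) = -726*0 = 0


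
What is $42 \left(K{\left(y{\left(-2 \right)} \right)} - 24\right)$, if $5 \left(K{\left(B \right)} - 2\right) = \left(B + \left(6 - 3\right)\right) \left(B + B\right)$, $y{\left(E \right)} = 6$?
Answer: $- \frac{84}{5} \approx -16.8$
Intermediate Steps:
$K{\left(B \right)} = 2 + \frac{2 B \left(3 + B\right)}{5}$ ($K{\left(B \right)} = 2 + \frac{\left(B + \left(6 - 3\right)\right) \left(B + B\right)}{5} = 2 + \frac{\left(B + \left(6 - 3\right)\right) 2 B}{5} = 2 + \frac{\left(B + 3\right) 2 B}{5} = 2 + \frac{\left(3 + B\right) 2 B}{5} = 2 + \frac{2 B \left(3 + B\right)}{5}$)
$42 \left(K{\left(y{\left(-2 \right)} \right)} - 24\right) = 42 \left(\left(2 + \frac{2 \cdot 6^{2}}{5} + \frac{6}{5} \cdot 6\right) - 24\right) = 42 \left(\left(2 + \frac{2}{5} \cdot 36 + \frac{36}{5}\right) - 24\right) = 42 \left(\left(2 + \frac{72}{5} + \frac{36}{5}\right) - 24\right) = 42 \left(\frac{118}{5} - 24\right) = 42 \left(- \frac{2}{5}\right) = - \frac{84}{5}$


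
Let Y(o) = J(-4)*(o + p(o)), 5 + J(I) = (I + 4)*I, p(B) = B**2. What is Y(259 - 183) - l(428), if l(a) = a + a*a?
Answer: -212872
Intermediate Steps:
l(a) = a + a**2
J(I) = -5 + I*(4 + I) (J(I) = -5 + (I + 4)*I = -5 + (4 + I)*I = -5 + I*(4 + I))
Y(o) = -5*o - 5*o**2 (Y(o) = (-5 + (-4)**2 + 4*(-4))*(o + o**2) = (-5 + 16 - 16)*(o + o**2) = -5*(o + o**2) = -5*o - 5*o**2)
Y(259 - 183) - l(428) = 5*(259 - 183)*(-1 - (259 - 183)) - 428*(1 + 428) = 5*76*(-1 - 1*76) - 428*429 = 5*76*(-1 - 76) - 1*183612 = 5*76*(-77) - 183612 = -29260 - 183612 = -212872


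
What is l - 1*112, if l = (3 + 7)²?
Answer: -12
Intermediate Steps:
l = 100 (l = 10² = 100)
l - 1*112 = 100 - 1*112 = 100 - 112 = -12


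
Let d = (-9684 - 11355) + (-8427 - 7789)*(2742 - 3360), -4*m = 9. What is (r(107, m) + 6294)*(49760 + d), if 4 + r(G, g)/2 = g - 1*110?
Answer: 121838683707/2 ≈ 6.0919e+10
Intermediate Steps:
m = -9/4 (m = -¼*9 = -9/4 ≈ -2.2500)
r(G, g) = -228 + 2*g (r(G, g) = -8 + 2*(g - 1*110) = -8 + 2*(g - 110) = -8 + 2*(-110 + g) = -8 + (-220 + 2*g) = -228 + 2*g)
d = 10000449 (d = -21039 - 16216*(-618) = -21039 + 10021488 = 10000449)
(r(107, m) + 6294)*(49760 + d) = ((-228 + 2*(-9/4)) + 6294)*(49760 + 10000449) = ((-228 - 9/2) + 6294)*10050209 = (-465/2 + 6294)*10050209 = (12123/2)*10050209 = 121838683707/2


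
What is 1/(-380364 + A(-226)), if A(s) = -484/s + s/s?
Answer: -113/42980777 ≈ -2.6291e-6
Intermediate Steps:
A(s) = 1 - 484/s (A(s) = -484/s + 1 = 1 - 484/s)
1/(-380364 + A(-226)) = 1/(-380364 + (-484 - 226)/(-226)) = 1/(-380364 - 1/226*(-710)) = 1/(-380364 + 355/113) = 1/(-42980777/113) = -113/42980777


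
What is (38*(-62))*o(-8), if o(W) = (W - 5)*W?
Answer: -245024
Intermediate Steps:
o(W) = W*(-5 + W) (o(W) = (-5 + W)*W = W*(-5 + W))
(38*(-62))*o(-8) = (38*(-62))*(-8*(-5 - 8)) = -(-18848)*(-13) = -2356*104 = -245024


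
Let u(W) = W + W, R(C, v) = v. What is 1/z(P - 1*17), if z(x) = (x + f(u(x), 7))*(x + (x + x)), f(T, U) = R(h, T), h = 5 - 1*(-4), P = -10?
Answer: 1/6561 ≈ 0.00015242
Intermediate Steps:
h = 9 (h = 5 + 4 = 9)
u(W) = 2*W
f(T, U) = T
z(x) = 9*x² (z(x) = (x + 2*x)*(x + (x + x)) = (3*x)*(x + 2*x) = (3*x)*(3*x) = 9*x²)
1/z(P - 1*17) = 1/(9*(-10 - 1*17)²) = 1/(9*(-10 - 17)²) = 1/(9*(-27)²) = 1/(9*729) = 1/6561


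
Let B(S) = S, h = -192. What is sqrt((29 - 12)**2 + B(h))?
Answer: sqrt(97) ≈ 9.8489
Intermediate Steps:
sqrt((29 - 12)**2 + B(h)) = sqrt((29 - 12)**2 - 192) = sqrt(17**2 - 192) = sqrt(289 - 192) = sqrt(97)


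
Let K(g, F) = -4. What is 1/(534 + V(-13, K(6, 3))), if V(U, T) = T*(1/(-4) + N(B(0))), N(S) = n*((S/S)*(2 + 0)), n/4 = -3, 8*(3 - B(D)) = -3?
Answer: 1/631 ≈ 0.0015848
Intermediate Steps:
B(D) = 27/8 (B(D) = 3 - 1/8*(-3) = 3 + 3/8 = 27/8)
n = -12 (n = 4*(-3) = -12)
N(S) = -24 (N(S) = -12*S/S*(2 + 0) = -12*2 = -24)
V(U, T) = -97*T/4 (V(U, T) = T*(1/(-4) - 24) = T*(-1/4 - 24) = T*(-97/4) = -97*T/4)
1/(534 + V(-13, K(6, 3))) = 1/(534 - 97/4*(-4)) = 1/(534 + 97) = 1/631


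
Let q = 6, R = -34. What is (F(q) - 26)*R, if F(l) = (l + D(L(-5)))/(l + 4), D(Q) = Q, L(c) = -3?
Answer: 4369/5 ≈ 873.80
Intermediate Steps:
F(l) = (-3 + l)/(4 + l) (F(l) = (l - 3)/(l + 4) = (-3 + l)/(4 + l))
(F(q) - 26)*R = ((-3 + 6)/(4 + 6) - 26)*(-34) = (3/10 - 26)*(-34) = -257/10*(-34) = 4369/5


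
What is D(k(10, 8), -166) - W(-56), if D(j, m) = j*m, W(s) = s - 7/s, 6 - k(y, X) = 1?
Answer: -6193/8 ≈ -774.13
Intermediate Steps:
k(y, X) = 5 (k(y, X) = 6 - 1*1 = 6 - 1 = 5)
D(k(10, 8), -166) - W(-56) = 5*(-166) - (-56 - 7/(-56)) = -830 - (-56 - 7*(-1/56)) = -830 - (-56 + 1/8) = -830 - 1*(-447/8) = -830 + 447/8 = -6193/8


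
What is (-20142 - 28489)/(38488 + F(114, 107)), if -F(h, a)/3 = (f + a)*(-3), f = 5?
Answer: -48631/39496 ≈ -1.2313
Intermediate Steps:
F(h, a) = 45 + 9*a (F(h, a) = -3*(5 + a)*(-3) = -3*(-15 - 3*a) = 45 + 9*a)
(-20142 - 28489)/(38488 + F(114, 107)) = (-20142 - 28489)/(38488 + (45 + 9*107)) = -48631/(38488 + (45 + 963)) = -48631/(38488 + 1008) = -48631/39496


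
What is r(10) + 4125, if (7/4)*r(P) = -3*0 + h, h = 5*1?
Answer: 28895/7 ≈ 4127.9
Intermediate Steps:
h = 5
r(P) = 20/7 (r(P) = 4*(-3*0 + 5)/7 = 4*(0 + 5)/7 = (4/7)*5 = 20/7)
r(10) + 4125 = 20/7 + 4125 = 28895/7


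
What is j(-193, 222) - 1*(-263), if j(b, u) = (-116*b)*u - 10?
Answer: 4970389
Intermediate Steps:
j(b, u) = -10 - 116*b*u (j(b, u) = -116*b*u - 10 = -10 - 116*b*u)
j(-193, 222) - 1*(-263) = (-10 - 116*(-193)*222) - 1*(-263) = (-10 + 4970136) + 263 = 4970126 + 263 = 4970389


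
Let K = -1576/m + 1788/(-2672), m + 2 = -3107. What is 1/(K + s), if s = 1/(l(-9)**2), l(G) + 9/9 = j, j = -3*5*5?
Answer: -2998916528/486043817 ≈ -6.1701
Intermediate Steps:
m = -3109 (m = -2 - 3107 = -3109)
j = -75 (j = -15*5 = -75)
l(G) = -76 (l(G) = -1 - 75 = -76)
K = -336955/2076812 (K = -1576/(-3109) + 1788/(-2672) = -1576*(-1/3109) + 1788*(-1/2672) = 1576/3109 - 447/668 = -336955/2076812 ≈ -0.16225)
s = 1/5776 (s = 1/((-76)**2) = 1/5776 ≈ 0.00017313)
1/(K + s) = 1/(-336955/2076812 + 1/5776) = 1/(-486043817/2998916528) = -2998916528/486043817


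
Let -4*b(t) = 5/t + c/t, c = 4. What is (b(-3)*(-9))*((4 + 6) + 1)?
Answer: -297/4 ≈ -74.250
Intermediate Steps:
b(t) = -9/(4*t) (b(t) = -(5/t + 4/t)/4 = -9/(4*t))
(b(-3)*(-9))*((4 + 6) + 1) = (-9/4/(-3)*(-9))*((4 + 6) + 1) = (-9/4*(-⅓)*(-9))*(10 + 1) = ((¾)*(-9))*11 = -27/4*11 = -297/4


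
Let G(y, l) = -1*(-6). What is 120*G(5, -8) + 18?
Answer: 738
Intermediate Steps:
G(y, l) = 6
120*G(5, -8) + 18 = 120*6 + 18 = 720 + 18 = 738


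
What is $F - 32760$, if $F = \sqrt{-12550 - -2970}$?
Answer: $-32760 + 2 i \sqrt{2395} \approx -32760.0 + 97.877 i$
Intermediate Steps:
$F = 2 i \sqrt{2395}$ ($F = \sqrt{-12550 + 2970} = \sqrt{-9580} = 2 i \sqrt{2395} \approx 97.877 i$)
$F - 32760 = 2 i \sqrt{2395} - 32760 = -32760 + 2 i \sqrt{2395}$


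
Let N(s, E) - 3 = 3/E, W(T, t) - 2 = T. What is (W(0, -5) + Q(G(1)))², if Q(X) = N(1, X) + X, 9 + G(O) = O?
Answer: 729/64 ≈ 11.391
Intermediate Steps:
G(O) = -9 + O
W(T, t) = 2 + T
N(s, E) = 3 + 3/E
Q(X) = 3 + X + 3/X (Q(X) = (3 + 3/X) + X = 3 + X + 3/X)
(W(0, -5) + Q(G(1)))² = ((2 + 0) + (3 + (-9 + 1) + 3/(-9 + 1)))² = (2 + (3 - 8 + 3/(-8)))² = (2 + (3 - 8 + 3*(-⅛)))² = (2 + (3 - 8 - 3/8))² = (2 - 43/8)² = (-27/8)² = 729/64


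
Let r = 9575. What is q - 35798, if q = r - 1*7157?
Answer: -33380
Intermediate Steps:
q = 2418 (q = 9575 - 1*7157 = 9575 - 7157 = 2418)
q - 35798 = 2418 - 35798 = -33380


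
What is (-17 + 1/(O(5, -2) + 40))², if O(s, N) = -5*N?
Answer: 720801/2500 ≈ 288.32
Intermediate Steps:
(-17 + 1/(O(5, -2) + 40))² = (-17 + 1/(-5*(-2) + 40))² = (-17 + 1/(10 + 40))² = (-17 + 1/50)² = (-849/50)² = 720801/2500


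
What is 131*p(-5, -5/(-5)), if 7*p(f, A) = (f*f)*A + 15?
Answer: 5240/7 ≈ 748.57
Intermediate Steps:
p(f, A) = 15/7 + A*f²/7 (p(f, A) = ((f*f)*A + 15)/7 = (f²*A + 15)/7 = (A*f² + 15)/7 = (15 + A*f²)/7 = 15/7 + A*f²/7)
131*p(-5, -5/(-5)) = 131*(15/7 + (⅐)*(-5/(-5))*(-5)²) = 131*(15/7 + (⅐)*(-5*(-⅕))*25) = 131*(15/7 + (⅐)*1*25) = 131*(15/7 + 25/7) = 131*(40/7) = 5240/7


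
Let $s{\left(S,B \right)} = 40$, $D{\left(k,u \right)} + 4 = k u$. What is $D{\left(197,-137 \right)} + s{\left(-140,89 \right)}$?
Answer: $-26953$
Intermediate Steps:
$D{\left(k,u \right)} = -4 + k u$
$D{\left(197,-137 \right)} + s{\left(-140,89 \right)} = \left(-4 + 197 \left(-137\right)\right) + 40 = \left(-4 - 26989\right) + 40 = -26993 + 40 = -26953$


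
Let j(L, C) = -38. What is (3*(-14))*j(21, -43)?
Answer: 1596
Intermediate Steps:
(3*(-14))*j(21, -43) = (3*(-14))*(-38) = -42*(-38) = 1596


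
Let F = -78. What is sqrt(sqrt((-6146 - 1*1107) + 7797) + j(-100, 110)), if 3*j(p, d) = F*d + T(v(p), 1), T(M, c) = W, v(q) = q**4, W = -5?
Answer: sqrt(-25755 + 36*sqrt(34))/3 ≈ 53.276*I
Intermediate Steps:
T(M, c) = -5
j(p, d) = -5/3 - 26*d (j(p, d) = (-78*d - 5)/3 = (-5 - 78*d)/3 = -5/3 - 26*d)
sqrt(sqrt((-6146 - 1*1107) + 7797) + j(-100, 110)) = sqrt(sqrt((-6146 - 1*1107) + 7797) + (-5/3 - 26*110)) = sqrt(sqrt((-6146 - 1107) + 7797) + (-5/3 - 2860)) = sqrt(sqrt(-7253 + 7797) - 8585/3) = sqrt(sqrt(544) - 8585/3) = sqrt(4*sqrt(34) - 8585/3) = sqrt(-8585/3 + 4*sqrt(34))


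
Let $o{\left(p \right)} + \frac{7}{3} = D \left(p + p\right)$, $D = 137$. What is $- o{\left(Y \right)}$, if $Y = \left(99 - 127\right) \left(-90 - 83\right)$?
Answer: $- \frac{3981761}{3} \approx -1.3273 \cdot 10^{6}$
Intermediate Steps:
$Y = 4844$ ($Y = \left(-28\right) \left(-173\right) = 4844$)
$o{\left(p \right)} = - \frac{7}{3} + 274 p$ ($o{\left(p \right)} = - \frac{7}{3} + 137 \left(p + p\right) = - \frac{7}{3} + 137 \cdot 2 p = - \frac{7}{3} + 274 p$)
$- o{\left(Y \right)} = - (- \frac{7}{3} + 274 \cdot 4844) = - (- \frac{7}{3} + 1327256) = \left(-1\right) \frac{3981761}{3} = - \frac{3981761}{3}$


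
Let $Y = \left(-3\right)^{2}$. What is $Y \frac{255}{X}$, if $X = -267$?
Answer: $- \frac{765}{89} \approx -8.5955$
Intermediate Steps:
$Y = 9$
$Y \frac{255}{X} = 9 \frac{255}{-267} = 9 \cdot 255 \left(- \frac{1}{267}\right) = 9 \left(- \frac{85}{89}\right) = - \frac{765}{89}$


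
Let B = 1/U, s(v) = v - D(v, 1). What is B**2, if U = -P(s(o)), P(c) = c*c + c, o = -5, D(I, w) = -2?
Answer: 1/36 ≈ 0.027778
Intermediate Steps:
s(v) = 2 + v (s(v) = v - 1*(-2) = v + 2 = 2 + v)
P(c) = c + c**2 (P(c) = c**2 + c = c + c**2)
U = -6 (U = -(2 - 5)*(1 + (2 - 5)) = -(-3)*(1 - 3) = -(-3)*(-2) = -1*6 = -6)
B = -1/6 (B = 1/(-6) = -1/6 ≈ -0.16667)
B**2 = (-1/6)**2 = 1/36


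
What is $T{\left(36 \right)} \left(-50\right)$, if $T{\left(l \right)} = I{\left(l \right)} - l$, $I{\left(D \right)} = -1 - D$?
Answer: $3650$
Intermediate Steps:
$T{\left(l \right)} = -1 - 2 l$ ($T{\left(l \right)} = \left(-1 - l\right) - l = -1 - 2 l$)
$T{\left(36 \right)} \left(-50\right) = \left(-1 - 72\right) \left(-50\right) = \left(-73\right) \left(-50\right) = 3650$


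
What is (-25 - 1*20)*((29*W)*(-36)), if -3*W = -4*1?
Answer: 62640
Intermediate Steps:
W = 4/3 (W = -(-4)/3 = -⅓*(-4) = 4/3 ≈ 1.3333)
(-25 - 1*20)*((29*W)*(-36)) = (-25 - 1*20)*((29*(4/3))*(-36)) = (-25 - 20)*((116/3)*(-36)) = -45*(-1392) = 62640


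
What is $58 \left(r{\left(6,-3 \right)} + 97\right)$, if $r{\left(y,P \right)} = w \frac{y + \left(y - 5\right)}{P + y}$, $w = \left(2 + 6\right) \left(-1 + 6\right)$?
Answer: $\frac{33118}{3} \approx 11039.0$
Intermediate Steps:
$w = 40$ ($w = 8 \cdot 5 = 40$)
$r{\left(y,P \right)} = \frac{40 \left(-5 + 2 y\right)}{P + y}$ ($r{\left(y,P \right)} = 40 \frac{y + \left(y - 5\right)}{P + y} = 40 \frac{y + \left(-5 + y\right)}{P + y} = 40 \frac{-5 + 2 y}{P + y} = \frac{40 \left(-5 + 2 y\right)}{P + y}$)
$58 \left(r{\left(6,-3 \right)} + 97\right) = 58 \left(\frac{40 \left(-5 + 2 \cdot 6\right)}{-3 + 6} + 97\right) = 58 \left(\frac{40 \left(-5 + 12\right)}{3} + 97\right) = 58 \left(40 \cdot \frac{1}{3} \cdot 7 + 97\right) = 58 \left(\frac{280}{3} + 97\right) = 58 \cdot \frac{571}{3} = \frac{33118}{3}$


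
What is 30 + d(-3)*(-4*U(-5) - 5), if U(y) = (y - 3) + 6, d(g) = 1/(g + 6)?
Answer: 31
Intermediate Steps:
d(g) = 1/(6 + g)
U(y) = 3 + y (U(y) = (-3 + y) + 6 = 3 + y)
30 + d(-3)*(-4*U(-5) - 5) = 30 + (-4*(3 - 5) - 5)/(6 - 3) = 30 + (-4*(-2) - 5)/3 = 30 + (8 - 5)/3 = 30 + (⅓)*3 = 30 + 1 = 31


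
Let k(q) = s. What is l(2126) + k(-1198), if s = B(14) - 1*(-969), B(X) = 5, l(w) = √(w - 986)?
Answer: 974 + 2*√285 ≈ 1007.8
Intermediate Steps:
l(w) = √(-986 + w)
s = 974 (s = 5 - 1*(-969) = 5 + 969 = 974)
k(q) = 974
l(2126) + k(-1198) = √(-986 + 2126) + 974 = √1140 + 974 = 2*√285 + 974 = 974 + 2*√285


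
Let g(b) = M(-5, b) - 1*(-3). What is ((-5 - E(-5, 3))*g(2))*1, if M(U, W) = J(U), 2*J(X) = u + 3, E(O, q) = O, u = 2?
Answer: 0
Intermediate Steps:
J(X) = 5/2 (J(X) = (2 + 3)/2 = (½)*5 = 5/2)
M(U, W) = 5/2
g(b) = 11/2 (g(b) = 5/2 - 1*(-3) = 5/2 + 3 = 11/2)
((-5 - E(-5, 3))*g(2))*1 = ((-5 - 1*(-5))*(11/2))*1 = ((-5 + 5)*(11/2))*1 = (0*(11/2))*1 = 0*1 = 0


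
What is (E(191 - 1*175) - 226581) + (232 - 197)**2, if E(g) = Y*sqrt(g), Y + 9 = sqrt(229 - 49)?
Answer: -225392 + 24*sqrt(5) ≈ -2.2534e+5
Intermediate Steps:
Y = -9 + 6*sqrt(5) (Y = -9 + sqrt(229 - 49) = -9 + sqrt(180) = -9 + 6*sqrt(5) ≈ 4.4164)
E(g) = sqrt(g)*(-9 + 6*sqrt(5)) (E(g) = (-9 + 6*sqrt(5))*sqrt(g) = sqrt(g)*(-9 + 6*sqrt(5)))
(E(191 - 1*175) - 226581) + (232 - 197)**2 = (sqrt(191 - 1*175)*(-9 + 6*sqrt(5)) - 226581) + (232 - 197)**2 = (sqrt(191 - 175)*(-9 + 6*sqrt(5)) - 226581) + 35**2 = (sqrt(16)*(-9 + 6*sqrt(5)) - 226581) + 1225 = (4*(-9 + 6*sqrt(5)) - 226581) + 1225 = ((-36 + 24*sqrt(5)) - 226581) + 1225 = (-226617 + 24*sqrt(5)) + 1225 = -225392 + 24*sqrt(5)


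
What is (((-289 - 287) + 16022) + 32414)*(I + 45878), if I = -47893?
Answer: -96437900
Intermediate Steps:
(((-289 - 287) + 16022) + 32414)*(I + 45878) = (((-289 - 287) + 16022) + 32414)*(-47893 + 45878) = ((-576 + 16022) + 32414)*(-2015) = (15446 + 32414)*(-2015) = 47860*(-2015) = -96437900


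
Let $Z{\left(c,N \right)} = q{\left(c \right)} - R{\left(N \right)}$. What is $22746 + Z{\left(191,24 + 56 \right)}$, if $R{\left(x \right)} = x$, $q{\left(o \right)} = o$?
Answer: $22857$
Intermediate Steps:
$Z{\left(c,N \right)} = c - N$
$22746 + Z{\left(191,24 + 56 \right)} = 22746 + \left(191 - \left(24 + 56\right)\right) = 22746 + \left(191 - 80\right) = 22746 + 111 = 22857$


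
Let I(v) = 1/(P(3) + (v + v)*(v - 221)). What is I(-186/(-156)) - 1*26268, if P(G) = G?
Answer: -4627134806/176151 ≈ -26268.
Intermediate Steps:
I(v) = 1/(3 + 2*v*(-221 + v)) (I(v) = 1/(3 + (v + v)*(v - 221)) = 1/(3 + (2*v)*(-221 + v)) = 1/(3 + 2*v*(-221 + v)))
I(-186/(-156)) - 1*26268 = 1/(3 - (-82212)/(-156) + 2*(-186/(-156))**2) - 1*26268 = 1/(3 - (-82212)*(-1)/156 + 2*(-186*(-1/156))**2) - 26268 = 1/(3 - 442*31/26 + 2*(31/26)**2) - 26268 = 1/(3 - 527 + 2*(961/676)) - 26268 = 1/(3 - 527 + 961/338) - 26268 = 1/(-176151/338) - 26268 = -338/176151 - 26268 = -4627134806/176151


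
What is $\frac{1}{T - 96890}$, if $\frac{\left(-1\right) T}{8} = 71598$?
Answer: $- \frac{1}{669674} \approx -1.4933 \cdot 10^{-6}$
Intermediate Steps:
$T = -572784$ ($T = \left(-8\right) 71598 = -572784$)
$\frac{1}{T - 96890} = \frac{1}{-572784 - 96890} = \frac{1}{-669674} = - \frac{1}{669674}$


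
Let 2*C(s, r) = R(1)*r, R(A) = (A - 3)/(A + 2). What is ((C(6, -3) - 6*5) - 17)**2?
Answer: 2116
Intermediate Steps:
R(A) = (-3 + A)/(2 + A)
C(s, r) = -r/3 (C(s, r) = (((-3 + 1)/(2 + 1))*r)/2 = ((-2/3)*r)/2 = (((1/3)*(-2))*r)/2 = (-2*r/3)/2 = -r/3)
((C(6, -3) - 6*5) - 17)**2 = ((-1/3*(-3) - 6*5) - 17)**2 = ((1 - 30) - 17)**2 = (-29 - 17)**2 = (-46)**2 = 2116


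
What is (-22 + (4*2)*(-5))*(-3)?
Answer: 186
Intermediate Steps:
(-22 + (4*2)*(-5))*(-3) = (-22 + 8*(-5))*(-3) = (-22 - 40)*(-3) = -62*(-3) = 186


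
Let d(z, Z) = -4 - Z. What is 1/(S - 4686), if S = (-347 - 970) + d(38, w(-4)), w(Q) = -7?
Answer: -1/6000 ≈ -0.00016667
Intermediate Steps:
S = -1314 (S = (-347 - 970) + (-4 - 1*(-7)) = -1317 + (-4 + 7) = -1317 + 3 = -1314)
1/(S - 4686) = 1/(-1314 - 4686) = 1/(-6000) = -1/6000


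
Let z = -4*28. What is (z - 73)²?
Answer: 34225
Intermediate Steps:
z = -112
(z - 73)² = (-112 - 73)² = (-185)² = 34225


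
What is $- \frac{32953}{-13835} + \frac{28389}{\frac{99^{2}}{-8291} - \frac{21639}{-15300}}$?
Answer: $\frac{16607903390339999}{135830411305} \approx 1.2227 \cdot 10^{5}$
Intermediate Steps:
$- \frac{32953}{-13835} + \frac{28389}{\frac{99^{2}}{-8291} - \frac{21639}{-15300}} = \left(-32953\right) \left(- \frac{1}{13835}\right) + \frac{28389}{9801 \left(- \frac{1}{8291}\right) - - \frac{7213}{5100}} = \frac{32953}{13835} + \frac{28389}{- \frac{9801}{8291} + \frac{7213}{5100}} = \frac{32953}{13835} + \frac{28389}{\frac{9817883}{42284100}} = \frac{32953}{13835} + 28389 \cdot \frac{42284100}{9817883} = \frac{32953}{13835} + \frac{1200403314900}{9817883} = \frac{16607903390339999}{135830411305}$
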